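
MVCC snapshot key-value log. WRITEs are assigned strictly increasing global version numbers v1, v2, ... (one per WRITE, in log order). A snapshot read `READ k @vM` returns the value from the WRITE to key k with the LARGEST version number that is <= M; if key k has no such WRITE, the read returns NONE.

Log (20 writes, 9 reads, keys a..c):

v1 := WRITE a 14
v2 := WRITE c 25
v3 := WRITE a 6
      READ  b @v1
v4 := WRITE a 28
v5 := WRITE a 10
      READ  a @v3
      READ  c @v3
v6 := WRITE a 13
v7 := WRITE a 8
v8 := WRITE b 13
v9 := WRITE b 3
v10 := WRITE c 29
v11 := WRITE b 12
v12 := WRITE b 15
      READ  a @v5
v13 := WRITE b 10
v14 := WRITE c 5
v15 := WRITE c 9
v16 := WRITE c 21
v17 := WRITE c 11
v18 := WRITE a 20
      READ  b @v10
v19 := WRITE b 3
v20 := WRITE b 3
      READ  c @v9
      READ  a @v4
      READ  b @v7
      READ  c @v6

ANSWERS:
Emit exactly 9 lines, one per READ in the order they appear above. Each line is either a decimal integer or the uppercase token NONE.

v1: WRITE a=14  (a history now [(1, 14)])
v2: WRITE c=25  (c history now [(2, 25)])
v3: WRITE a=6  (a history now [(1, 14), (3, 6)])
READ b @v1: history=[] -> no version <= 1 -> NONE
v4: WRITE a=28  (a history now [(1, 14), (3, 6), (4, 28)])
v5: WRITE a=10  (a history now [(1, 14), (3, 6), (4, 28), (5, 10)])
READ a @v3: history=[(1, 14), (3, 6), (4, 28), (5, 10)] -> pick v3 -> 6
READ c @v3: history=[(2, 25)] -> pick v2 -> 25
v6: WRITE a=13  (a history now [(1, 14), (3, 6), (4, 28), (5, 10), (6, 13)])
v7: WRITE a=8  (a history now [(1, 14), (3, 6), (4, 28), (5, 10), (6, 13), (7, 8)])
v8: WRITE b=13  (b history now [(8, 13)])
v9: WRITE b=3  (b history now [(8, 13), (9, 3)])
v10: WRITE c=29  (c history now [(2, 25), (10, 29)])
v11: WRITE b=12  (b history now [(8, 13), (9, 3), (11, 12)])
v12: WRITE b=15  (b history now [(8, 13), (9, 3), (11, 12), (12, 15)])
READ a @v5: history=[(1, 14), (3, 6), (4, 28), (5, 10), (6, 13), (7, 8)] -> pick v5 -> 10
v13: WRITE b=10  (b history now [(8, 13), (9, 3), (11, 12), (12, 15), (13, 10)])
v14: WRITE c=5  (c history now [(2, 25), (10, 29), (14, 5)])
v15: WRITE c=9  (c history now [(2, 25), (10, 29), (14, 5), (15, 9)])
v16: WRITE c=21  (c history now [(2, 25), (10, 29), (14, 5), (15, 9), (16, 21)])
v17: WRITE c=11  (c history now [(2, 25), (10, 29), (14, 5), (15, 9), (16, 21), (17, 11)])
v18: WRITE a=20  (a history now [(1, 14), (3, 6), (4, 28), (5, 10), (6, 13), (7, 8), (18, 20)])
READ b @v10: history=[(8, 13), (9, 3), (11, 12), (12, 15), (13, 10)] -> pick v9 -> 3
v19: WRITE b=3  (b history now [(8, 13), (9, 3), (11, 12), (12, 15), (13, 10), (19, 3)])
v20: WRITE b=3  (b history now [(8, 13), (9, 3), (11, 12), (12, 15), (13, 10), (19, 3), (20, 3)])
READ c @v9: history=[(2, 25), (10, 29), (14, 5), (15, 9), (16, 21), (17, 11)] -> pick v2 -> 25
READ a @v4: history=[(1, 14), (3, 6), (4, 28), (5, 10), (6, 13), (7, 8), (18, 20)] -> pick v4 -> 28
READ b @v7: history=[(8, 13), (9, 3), (11, 12), (12, 15), (13, 10), (19, 3), (20, 3)] -> no version <= 7 -> NONE
READ c @v6: history=[(2, 25), (10, 29), (14, 5), (15, 9), (16, 21), (17, 11)] -> pick v2 -> 25

Answer: NONE
6
25
10
3
25
28
NONE
25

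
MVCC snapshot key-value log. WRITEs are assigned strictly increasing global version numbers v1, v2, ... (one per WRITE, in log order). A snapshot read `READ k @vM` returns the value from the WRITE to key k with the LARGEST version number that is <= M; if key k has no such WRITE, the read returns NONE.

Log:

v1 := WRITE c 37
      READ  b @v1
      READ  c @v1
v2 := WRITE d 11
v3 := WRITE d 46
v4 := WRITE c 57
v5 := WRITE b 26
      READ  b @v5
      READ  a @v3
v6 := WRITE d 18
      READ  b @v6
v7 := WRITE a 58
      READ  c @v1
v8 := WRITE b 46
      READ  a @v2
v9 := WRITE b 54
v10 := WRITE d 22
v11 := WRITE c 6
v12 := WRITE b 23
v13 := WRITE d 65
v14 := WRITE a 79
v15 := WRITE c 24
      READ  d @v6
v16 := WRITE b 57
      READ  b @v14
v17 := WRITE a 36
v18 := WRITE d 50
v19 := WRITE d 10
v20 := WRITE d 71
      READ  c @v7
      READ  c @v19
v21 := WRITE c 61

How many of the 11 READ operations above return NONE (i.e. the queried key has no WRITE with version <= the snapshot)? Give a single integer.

Answer: 3

Derivation:
v1: WRITE c=37  (c history now [(1, 37)])
READ b @v1: history=[] -> no version <= 1 -> NONE
READ c @v1: history=[(1, 37)] -> pick v1 -> 37
v2: WRITE d=11  (d history now [(2, 11)])
v3: WRITE d=46  (d history now [(2, 11), (3, 46)])
v4: WRITE c=57  (c history now [(1, 37), (4, 57)])
v5: WRITE b=26  (b history now [(5, 26)])
READ b @v5: history=[(5, 26)] -> pick v5 -> 26
READ a @v3: history=[] -> no version <= 3 -> NONE
v6: WRITE d=18  (d history now [(2, 11), (3, 46), (6, 18)])
READ b @v6: history=[(5, 26)] -> pick v5 -> 26
v7: WRITE a=58  (a history now [(7, 58)])
READ c @v1: history=[(1, 37), (4, 57)] -> pick v1 -> 37
v8: WRITE b=46  (b history now [(5, 26), (8, 46)])
READ a @v2: history=[(7, 58)] -> no version <= 2 -> NONE
v9: WRITE b=54  (b history now [(5, 26), (8, 46), (9, 54)])
v10: WRITE d=22  (d history now [(2, 11), (3, 46), (6, 18), (10, 22)])
v11: WRITE c=6  (c history now [(1, 37), (4, 57), (11, 6)])
v12: WRITE b=23  (b history now [(5, 26), (8, 46), (9, 54), (12, 23)])
v13: WRITE d=65  (d history now [(2, 11), (3, 46), (6, 18), (10, 22), (13, 65)])
v14: WRITE a=79  (a history now [(7, 58), (14, 79)])
v15: WRITE c=24  (c history now [(1, 37), (4, 57), (11, 6), (15, 24)])
READ d @v6: history=[(2, 11), (3, 46), (6, 18), (10, 22), (13, 65)] -> pick v6 -> 18
v16: WRITE b=57  (b history now [(5, 26), (8, 46), (9, 54), (12, 23), (16, 57)])
READ b @v14: history=[(5, 26), (8, 46), (9, 54), (12, 23), (16, 57)] -> pick v12 -> 23
v17: WRITE a=36  (a history now [(7, 58), (14, 79), (17, 36)])
v18: WRITE d=50  (d history now [(2, 11), (3, 46), (6, 18), (10, 22), (13, 65), (18, 50)])
v19: WRITE d=10  (d history now [(2, 11), (3, 46), (6, 18), (10, 22), (13, 65), (18, 50), (19, 10)])
v20: WRITE d=71  (d history now [(2, 11), (3, 46), (6, 18), (10, 22), (13, 65), (18, 50), (19, 10), (20, 71)])
READ c @v7: history=[(1, 37), (4, 57), (11, 6), (15, 24)] -> pick v4 -> 57
READ c @v19: history=[(1, 37), (4, 57), (11, 6), (15, 24)] -> pick v15 -> 24
v21: WRITE c=61  (c history now [(1, 37), (4, 57), (11, 6), (15, 24), (21, 61)])
Read results in order: ['NONE', '37', '26', 'NONE', '26', '37', 'NONE', '18', '23', '57', '24']
NONE count = 3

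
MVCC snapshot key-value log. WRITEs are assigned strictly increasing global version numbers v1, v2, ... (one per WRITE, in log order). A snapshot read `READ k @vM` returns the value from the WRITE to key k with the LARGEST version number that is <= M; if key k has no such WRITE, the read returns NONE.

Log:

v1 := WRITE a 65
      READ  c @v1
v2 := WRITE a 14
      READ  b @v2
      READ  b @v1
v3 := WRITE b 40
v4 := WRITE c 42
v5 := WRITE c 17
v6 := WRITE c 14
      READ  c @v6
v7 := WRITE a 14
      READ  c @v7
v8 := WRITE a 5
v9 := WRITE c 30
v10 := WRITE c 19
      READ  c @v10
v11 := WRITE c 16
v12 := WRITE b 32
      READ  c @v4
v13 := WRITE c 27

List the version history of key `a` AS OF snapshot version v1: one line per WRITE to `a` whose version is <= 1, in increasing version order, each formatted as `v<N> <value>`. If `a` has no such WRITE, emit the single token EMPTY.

Answer: v1 65

Derivation:
Scan writes for key=a with version <= 1:
  v1 WRITE a 65 -> keep
  v2 WRITE a 14 -> drop (> snap)
  v3 WRITE b 40 -> skip
  v4 WRITE c 42 -> skip
  v5 WRITE c 17 -> skip
  v6 WRITE c 14 -> skip
  v7 WRITE a 14 -> drop (> snap)
  v8 WRITE a 5 -> drop (> snap)
  v9 WRITE c 30 -> skip
  v10 WRITE c 19 -> skip
  v11 WRITE c 16 -> skip
  v12 WRITE b 32 -> skip
  v13 WRITE c 27 -> skip
Collected: [(1, 65)]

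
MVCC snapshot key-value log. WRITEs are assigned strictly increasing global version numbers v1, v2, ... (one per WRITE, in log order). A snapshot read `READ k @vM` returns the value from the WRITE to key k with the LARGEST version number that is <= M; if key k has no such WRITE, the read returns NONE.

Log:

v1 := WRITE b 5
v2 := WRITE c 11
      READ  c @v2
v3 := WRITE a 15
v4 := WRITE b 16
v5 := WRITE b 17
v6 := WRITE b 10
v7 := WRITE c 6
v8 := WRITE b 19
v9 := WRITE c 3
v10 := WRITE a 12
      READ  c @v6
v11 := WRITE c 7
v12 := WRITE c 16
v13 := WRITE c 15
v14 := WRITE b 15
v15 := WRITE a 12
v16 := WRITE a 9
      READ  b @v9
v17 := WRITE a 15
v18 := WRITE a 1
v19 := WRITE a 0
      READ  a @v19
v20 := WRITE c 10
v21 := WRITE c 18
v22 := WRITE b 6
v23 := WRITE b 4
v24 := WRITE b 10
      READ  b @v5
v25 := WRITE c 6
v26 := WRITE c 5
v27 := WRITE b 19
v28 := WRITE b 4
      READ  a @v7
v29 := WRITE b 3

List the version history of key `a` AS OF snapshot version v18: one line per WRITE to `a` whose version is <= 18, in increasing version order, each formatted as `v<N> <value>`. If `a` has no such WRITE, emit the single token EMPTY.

Answer: v3 15
v10 12
v15 12
v16 9
v17 15
v18 1

Derivation:
Scan writes for key=a with version <= 18:
  v1 WRITE b 5 -> skip
  v2 WRITE c 11 -> skip
  v3 WRITE a 15 -> keep
  v4 WRITE b 16 -> skip
  v5 WRITE b 17 -> skip
  v6 WRITE b 10 -> skip
  v7 WRITE c 6 -> skip
  v8 WRITE b 19 -> skip
  v9 WRITE c 3 -> skip
  v10 WRITE a 12 -> keep
  v11 WRITE c 7 -> skip
  v12 WRITE c 16 -> skip
  v13 WRITE c 15 -> skip
  v14 WRITE b 15 -> skip
  v15 WRITE a 12 -> keep
  v16 WRITE a 9 -> keep
  v17 WRITE a 15 -> keep
  v18 WRITE a 1 -> keep
  v19 WRITE a 0 -> drop (> snap)
  v20 WRITE c 10 -> skip
  v21 WRITE c 18 -> skip
  v22 WRITE b 6 -> skip
  v23 WRITE b 4 -> skip
  v24 WRITE b 10 -> skip
  v25 WRITE c 6 -> skip
  v26 WRITE c 5 -> skip
  v27 WRITE b 19 -> skip
  v28 WRITE b 4 -> skip
  v29 WRITE b 3 -> skip
Collected: [(3, 15), (10, 12), (15, 12), (16, 9), (17, 15), (18, 1)]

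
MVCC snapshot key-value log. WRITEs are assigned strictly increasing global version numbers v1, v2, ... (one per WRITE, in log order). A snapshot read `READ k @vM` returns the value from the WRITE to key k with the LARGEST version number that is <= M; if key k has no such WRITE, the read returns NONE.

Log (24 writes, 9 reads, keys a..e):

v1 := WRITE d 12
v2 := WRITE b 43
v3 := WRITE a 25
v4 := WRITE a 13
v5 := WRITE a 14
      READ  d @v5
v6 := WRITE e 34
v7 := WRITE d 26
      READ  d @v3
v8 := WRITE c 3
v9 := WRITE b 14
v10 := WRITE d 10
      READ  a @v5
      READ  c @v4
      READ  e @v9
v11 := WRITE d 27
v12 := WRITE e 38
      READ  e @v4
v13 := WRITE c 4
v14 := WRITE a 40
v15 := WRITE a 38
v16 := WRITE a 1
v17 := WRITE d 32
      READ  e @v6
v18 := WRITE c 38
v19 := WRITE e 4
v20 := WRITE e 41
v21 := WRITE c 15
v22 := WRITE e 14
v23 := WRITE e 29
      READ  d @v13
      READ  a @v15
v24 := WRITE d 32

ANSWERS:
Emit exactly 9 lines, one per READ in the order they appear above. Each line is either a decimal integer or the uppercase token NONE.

Answer: 12
12
14
NONE
34
NONE
34
27
38

Derivation:
v1: WRITE d=12  (d history now [(1, 12)])
v2: WRITE b=43  (b history now [(2, 43)])
v3: WRITE a=25  (a history now [(3, 25)])
v4: WRITE a=13  (a history now [(3, 25), (4, 13)])
v5: WRITE a=14  (a history now [(3, 25), (4, 13), (5, 14)])
READ d @v5: history=[(1, 12)] -> pick v1 -> 12
v6: WRITE e=34  (e history now [(6, 34)])
v7: WRITE d=26  (d history now [(1, 12), (7, 26)])
READ d @v3: history=[(1, 12), (7, 26)] -> pick v1 -> 12
v8: WRITE c=3  (c history now [(8, 3)])
v9: WRITE b=14  (b history now [(2, 43), (9, 14)])
v10: WRITE d=10  (d history now [(1, 12), (7, 26), (10, 10)])
READ a @v5: history=[(3, 25), (4, 13), (5, 14)] -> pick v5 -> 14
READ c @v4: history=[(8, 3)] -> no version <= 4 -> NONE
READ e @v9: history=[(6, 34)] -> pick v6 -> 34
v11: WRITE d=27  (d history now [(1, 12), (7, 26), (10, 10), (11, 27)])
v12: WRITE e=38  (e history now [(6, 34), (12, 38)])
READ e @v4: history=[(6, 34), (12, 38)] -> no version <= 4 -> NONE
v13: WRITE c=4  (c history now [(8, 3), (13, 4)])
v14: WRITE a=40  (a history now [(3, 25), (4, 13), (5, 14), (14, 40)])
v15: WRITE a=38  (a history now [(3, 25), (4, 13), (5, 14), (14, 40), (15, 38)])
v16: WRITE a=1  (a history now [(3, 25), (4, 13), (5, 14), (14, 40), (15, 38), (16, 1)])
v17: WRITE d=32  (d history now [(1, 12), (7, 26), (10, 10), (11, 27), (17, 32)])
READ e @v6: history=[(6, 34), (12, 38)] -> pick v6 -> 34
v18: WRITE c=38  (c history now [(8, 3), (13, 4), (18, 38)])
v19: WRITE e=4  (e history now [(6, 34), (12, 38), (19, 4)])
v20: WRITE e=41  (e history now [(6, 34), (12, 38), (19, 4), (20, 41)])
v21: WRITE c=15  (c history now [(8, 3), (13, 4), (18, 38), (21, 15)])
v22: WRITE e=14  (e history now [(6, 34), (12, 38), (19, 4), (20, 41), (22, 14)])
v23: WRITE e=29  (e history now [(6, 34), (12, 38), (19, 4), (20, 41), (22, 14), (23, 29)])
READ d @v13: history=[(1, 12), (7, 26), (10, 10), (11, 27), (17, 32)] -> pick v11 -> 27
READ a @v15: history=[(3, 25), (4, 13), (5, 14), (14, 40), (15, 38), (16, 1)] -> pick v15 -> 38
v24: WRITE d=32  (d history now [(1, 12), (7, 26), (10, 10), (11, 27), (17, 32), (24, 32)])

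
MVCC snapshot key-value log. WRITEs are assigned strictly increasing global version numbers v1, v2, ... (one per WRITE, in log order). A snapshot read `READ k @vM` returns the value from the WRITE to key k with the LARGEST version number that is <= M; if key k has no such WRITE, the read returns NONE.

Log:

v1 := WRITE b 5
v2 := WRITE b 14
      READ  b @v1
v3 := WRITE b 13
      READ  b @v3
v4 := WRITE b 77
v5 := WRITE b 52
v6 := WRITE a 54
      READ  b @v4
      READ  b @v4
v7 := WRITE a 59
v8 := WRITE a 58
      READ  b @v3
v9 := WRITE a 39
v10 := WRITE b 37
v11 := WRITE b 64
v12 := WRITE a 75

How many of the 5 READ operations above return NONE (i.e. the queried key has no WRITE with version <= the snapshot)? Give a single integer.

v1: WRITE b=5  (b history now [(1, 5)])
v2: WRITE b=14  (b history now [(1, 5), (2, 14)])
READ b @v1: history=[(1, 5), (2, 14)] -> pick v1 -> 5
v3: WRITE b=13  (b history now [(1, 5), (2, 14), (3, 13)])
READ b @v3: history=[(1, 5), (2, 14), (3, 13)] -> pick v3 -> 13
v4: WRITE b=77  (b history now [(1, 5), (2, 14), (3, 13), (4, 77)])
v5: WRITE b=52  (b history now [(1, 5), (2, 14), (3, 13), (4, 77), (5, 52)])
v6: WRITE a=54  (a history now [(6, 54)])
READ b @v4: history=[(1, 5), (2, 14), (3, 13), (4, 77), (5, 52)] -> pick v4 -> 77
READ b @v4: history=[(1, 5), (2, 14), (3, 13), (4, 77), (5, 52)] -> pick v4 -> 77
v7: WRITE a=59  (a history now [(6, 54), (7, 59)])
v8: WRITE a=58  (a history now [(6, 54), (7, 59), (8, 58)])
READ b @v3: history=[(1, 5), (2, 14), (3, 13), (4, 77), (5, 52)] -> pick v3 -> 13
v9: WRITE a=39  (a history now [(6, 54), (7, 59), (8, 58), (9, 39)])
v10: WRITE b=37  (b history now [(1, 5), (2, 14), (3, 13), (4, 77), (5, 52), (10, 37)])
v11: WRITE b=64  (b history now [(1, 5), (2, 14), (3, 13), (4, 77), (5, 52), (10, 37), (11, 64)])
v12: WRITE a=75  (a history now [(6, 54), (7, 59), (8, 58), (9, 39), (12, 75)])
Read results in order: ['5', '13', '77', '77', '13']
NONE count = 0

Answer: 0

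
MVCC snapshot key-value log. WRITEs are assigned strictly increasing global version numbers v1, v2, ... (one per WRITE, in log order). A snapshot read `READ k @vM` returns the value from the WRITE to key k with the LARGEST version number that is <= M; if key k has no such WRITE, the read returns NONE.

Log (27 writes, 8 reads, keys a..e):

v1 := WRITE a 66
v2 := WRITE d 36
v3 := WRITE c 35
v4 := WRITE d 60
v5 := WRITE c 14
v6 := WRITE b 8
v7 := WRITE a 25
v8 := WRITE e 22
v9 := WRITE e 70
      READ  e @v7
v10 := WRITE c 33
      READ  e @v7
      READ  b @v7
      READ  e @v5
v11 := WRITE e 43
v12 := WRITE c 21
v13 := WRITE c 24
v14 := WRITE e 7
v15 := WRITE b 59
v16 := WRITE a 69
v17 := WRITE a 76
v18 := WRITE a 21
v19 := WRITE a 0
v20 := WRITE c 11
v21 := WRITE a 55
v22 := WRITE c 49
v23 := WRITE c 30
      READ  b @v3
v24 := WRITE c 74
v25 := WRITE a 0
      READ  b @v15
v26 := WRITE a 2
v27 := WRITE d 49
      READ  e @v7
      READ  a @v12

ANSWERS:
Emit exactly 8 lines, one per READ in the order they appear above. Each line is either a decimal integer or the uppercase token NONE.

v1: WRITE a=66  (a history now [(1, 66)])
v2: WRITE d=36  (d history now [(2, 36)])
v3: WRITE c=35  (c history now [(3, 35)])
v4: WRITE d=60  (d history now [(2, 36), (4, 60)])
v5: WRITE c=14  (c history now [(3, 35), (5, 14)])
v6: WRITE b=8  (b history now [(6, 8)])
v7: WRITE a=25  (a history now [(1, 66), (7, 25)])
v8: WRITE e=22  (e history now [(8, 22)])
v9: WRITE e=70  (e history now [(8, 22), (9, 70)])
READ e @v7: history=[(8, 22), (9, 70)] -> no version <= 7 -> NONE
v10: WRITE c=33  (c history now [(3, 35), (5, 14), (10, 33)])
READ e @v7: history=[(8, 22), (9, 70)] -> no version <= 7 -> NONE
READ b @v7: history=[(6, 8)] -> pick v6 -> 8
READ e @v5: history=[(8, 22), (9, 70)] -> no version <= 5 -> NONE
v11: WRITE e=43  (e history now [(8, 22), (9, 70), (11, 43)])
v12: WRITE c=21  (c history now [(3, 35), (5, 14), (10, 33), (12, 21)])
v13: WRITE c=24  (c history now [(3, 35), (5, 14), (10, 33), (12, 21), (13, 24)])
v14: WRITE e=7  (e history now [(8, 22), (9, 70), (11, 43), (14, 7)])
v15: WRITE b=59  (b history now [(6, 8), (15, 59)])
v16: WRITE a=69  (a history now [(1, 66), (7, 25), (16, 69)])
v17: WRITE a=76  (a history now [(1, 66), (7, 25), (16, 69), (17, 76)])
v18: WRITE a=21  (a history now [(1, 66), (7, 25), (16, 69), (17, 76), (18, 21)])
v19: WRITE a=0  (a history now [(1, 66), (7, 25), (16, 69), (17, 76), (18, 21), (19, 0)])
v20: WRITE c=11  (c history now [(3, 35), (5, 14), (10, 33), (12, 21), (13, 24), (20, 11)])
v21: WRITE a=55  (a history now [(1, 66), (7, 25), (16, 69), (17, 76), (18, 21), (19, 0), (21, 55)])
v22: WRITE c=49  (c history now [(3, 35), (5, 14), (10, 33), (12, 21), (13, 24), (20, 11), (22, 49)])
v23: WRITE c=30  (c history now [(3, 35), (5, 14), (10, 33), (12, 21), (13, 24), (20, 11), (22, 49), (23, 30)])
READ b @v3: history=[(6, 8), (15, 59)] -> no version <= 3 -> NONE
v24: WRITE c=74  (c history now [(3, 35), (5, 14), (10, 33), (12, 21), (13, 24), (20, 11), (22, 49), (23, 30), (24, 74)])
v25: WRITE a=0  (a history now [(1, 66), (7, 25), (16, 69), (17, 76), (18, 21), (19, 0), (21, 55), (25, 0)])
READ b @v15: history=[(6, 8), (15, 59)] -> pick v15 -> 59
v26: WRITE a=2  (a history now [(1, 66), (7, 25), (16, 69), (17, 76), (18, 21), (19, 0), (21, 55), (25, 0), (26, 2)])
v27: WRITE d=49  (d history now [(2, 36), (4, 60), (27, 49)])
READ e @v7: history=[(8, 22), (9, 70), (11, 43), (14, 7)] -> no version <= 7 -> NONE
READ a @v12: history=[(1, 66), (7, 25), (16, 69), (17, 76), (18, 21), (19, 0), (21, 55), (25, 0), (26, 2)] -> pick v7 -> 25

Answer: NONE
NONE
8
NONE
NONE
59
NONE
25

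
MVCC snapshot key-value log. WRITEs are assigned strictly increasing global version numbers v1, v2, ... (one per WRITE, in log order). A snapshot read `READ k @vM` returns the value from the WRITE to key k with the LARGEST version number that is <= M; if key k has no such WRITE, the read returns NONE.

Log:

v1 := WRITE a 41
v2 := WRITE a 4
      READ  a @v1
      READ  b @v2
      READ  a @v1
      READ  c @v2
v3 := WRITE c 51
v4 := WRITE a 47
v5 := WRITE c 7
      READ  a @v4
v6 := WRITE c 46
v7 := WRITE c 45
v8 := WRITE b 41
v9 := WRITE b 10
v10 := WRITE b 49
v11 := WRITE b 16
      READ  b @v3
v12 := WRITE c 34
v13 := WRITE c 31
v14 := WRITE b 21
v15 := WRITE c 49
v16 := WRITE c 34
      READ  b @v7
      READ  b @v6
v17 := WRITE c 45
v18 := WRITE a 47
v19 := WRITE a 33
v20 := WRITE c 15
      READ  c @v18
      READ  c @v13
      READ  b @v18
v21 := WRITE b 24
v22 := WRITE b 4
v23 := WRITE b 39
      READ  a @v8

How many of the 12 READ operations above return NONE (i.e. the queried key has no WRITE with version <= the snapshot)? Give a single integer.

Answer: 5

Derivation:
v1: WRITE a=41  (a history now [(1, 41)])
v2: WRITE a=4  (a history now [(1, 41), (2, 4)])
READ a @v1: history=[(1, 41), (2, 4)] -> pick v1 -> 41
READ b @v2: history=[] -> no version <= 2 -> NONE
READ a @v1: history=[(1, 41), (2, 4)] -> pick v1 -> 41
READ c @v2: history=[] -> no version <= 2 -> NONE
v3: WRITE c=51  (c history now [(3, 51)])
v4: WRITE a=47  (a history now [(1, 41), (2, 4), (4, 47)])
v5: WRITE c=7  (c history now [(3, 51), (5, 7)])
READ a @v4: history=[(1, 41), (2, 4), (4, 47)] -> pick v4 -> 47
v6: WRITE c=46  (c history now [(3, 51), (5, 7), (6, 46)])
v7: WRITE c=45  (c history now [(3, 51), (5, 7), (6, 46), (7, 45)])
v8: WRITE b=41  (b history now [(8, 41)])
v9: WRITE b=10  (b history now [(8, 41), (9, 10)])
v10: WRITE b=49  (b history now [(8, 41), (9, 10), (10, 49)])
v11: WRITE b=16  (b history now [(8, 41), (9, 10), (10, 49), (11, 16)])
READ b @v3: history=[(8, 41), (9, 10), (10, 49), (11, 16)] -> no version <= 3 -> NONE
v12: WRITE c=34  (c history now [(3, 51), (5, 7), (6, 46), (7, 45), (12, 34)])
v13: WRITE c=31  (c history now [(3, 51), (5, 7), (6, 46), (7, 45), (12, 34), (13, 31)])
v14: WRITE b=21  (b history now [(8, 41), (9, 10), (10, 49), (11, 16), (14, 21)])
v15: WRITE c=49  (c history now [(3, 51), (5, 7), (6, 46), (7, 45), (12, 34), (13, 31), (15, 49)])
v16: WRITE c=34  (c history now [(3, 51), (5, 7), (6, 46), (7, 45), (12, 34), (13, 31), (15, 49), (16, 34)])
READ b @v7: history=[(8, 41), (9, 10), (10, 49), (11, 16), (14, 21)] -> no version <= 7 -> NONE
READ b @v6: history=[(8, 41), (9, 10), (10, 49), (11, 16), (14, 21)] -> no version <= 6 -> NONE
v17: WRITE c=45  (c history now [(3, 51), (5, 7), (6, 46), (7, 45), (12, 34), (13, 31), (15, 49), (16, 34), (17, 45)])
v18: WRITE a=47  (a history now [(1, 41), (2, 4), (4, 47), (18, 47)])
v19: WRITE a=33  (a history now [(1, 41), (2, 4), (4, 47), (18, 47), (19, 33)])
v20: WRITE c=15  (c history now [(3, 51), (5, 7), (6, 46), (7, 45), (12, 34), (13, 31), (15, 49), (16, 34), (17, 45), (20, 15)])
READ c @v18: history=[(3, 51), (5, 7), (6, 46), (7, 45), (12, 34), (13, 31), (15, 49), (16, 34), (17, 45), (20, 15)] -> pick v17 -> 45
READ c @v13: history=[(3, 51), (5, 7), (6, 46), (7, 45), (12, 34), (13, 31), (15, 49), (16, 34), (17, 45), (20, 15)] -> pick v13 -> 31
READ b @v18: history=[(8, 41), (9, 10), (10, 49), (11, 16), (14, 21)] -> pick v14 -> 21
v21: WRITE b=24  (b history now [(8, 41), (9, 10), (10, 49), (11, 16), (14, 21), (21, 24)])
v22: WRITE b=4  (b history now [(8, 41), (9, 10), (10, 49), (11, 16), (14, 21), (21, 24), (22, 4)])
v23: WRITE b=39  (b history now [(8, 41), (9, 10), (10, 49), (11, 16), (14, 21), (21, 24), (22, 4), (23, 39)])
READ a @v8: history=[(1, 41), (2, 4), (4, 47), (18, 47), (19, 33)] -> pick v4 -> 47
Read results in order: ['41', 'NONE', '41', 'NONE', '47', 'NONE', 'NONE', 'NONE', '45', '31', '21', '47']
NONE count = 5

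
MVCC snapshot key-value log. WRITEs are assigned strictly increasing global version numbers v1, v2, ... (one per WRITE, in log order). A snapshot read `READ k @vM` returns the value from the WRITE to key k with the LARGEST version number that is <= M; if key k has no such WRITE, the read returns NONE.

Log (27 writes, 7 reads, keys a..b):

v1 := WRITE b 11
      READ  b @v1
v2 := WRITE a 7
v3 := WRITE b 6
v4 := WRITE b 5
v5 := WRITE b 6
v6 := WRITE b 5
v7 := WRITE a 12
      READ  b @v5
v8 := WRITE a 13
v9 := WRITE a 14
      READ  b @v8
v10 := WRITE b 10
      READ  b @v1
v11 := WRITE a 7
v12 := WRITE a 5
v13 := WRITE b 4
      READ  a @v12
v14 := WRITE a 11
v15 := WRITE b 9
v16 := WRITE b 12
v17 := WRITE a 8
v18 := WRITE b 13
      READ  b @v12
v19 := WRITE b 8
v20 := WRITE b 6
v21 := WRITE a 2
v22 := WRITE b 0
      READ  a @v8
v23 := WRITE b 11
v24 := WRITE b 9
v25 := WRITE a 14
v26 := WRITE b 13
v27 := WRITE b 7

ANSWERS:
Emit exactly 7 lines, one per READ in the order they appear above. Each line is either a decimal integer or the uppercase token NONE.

v1: WRITE b=11  (b history now [(1, 11)])
READ b @v1: history=[(1, 11)] -> pick v1 -> 11
v2: WRITE a=7  (a history now [(2, 7)])
v3: WRITE b=6  (b history now [(1, 11), (3, 6)])
v4: WRITE b=5  (b history now [(1, 11), (3, 6), (4, 5)])
v5: WRITE b=6  (b history now [(1, 11), (3, 6), (4, 5), (5, 6)])
v6: WRITE b=5  (b history now [(1, 11), (3, 6), (4, 5), (5, 6), (6, 5)])
v7: WRITE a=12  (a history now [(2, 7), (7, 12)])
READ b @v5: history=[(1, 11), (3, 6), (4, 5), (5, 6), (6, 5)] -> pick v5 -> 6
v8: WRITE a=13  (a history now [(2, 7), (7, 12), (8, 13)])
v9: WRITE a=14  (a history now [(2, 7), (7, 12), (8, 13), (9, 14)])
READ b @v8: history=[(1, 11), (3, 6), (4, 5), (5, 6), (6, 5)] -> pick v6 -> 5
v10: WRITE b=10  (b history now [(1, 11), (3, 6), (4, 5), (5, 6), (6, 5), (10, 10)])
READ b @v1: history=[(1, 11), (3, 6), (4, 5), (5, 6), (6, 5), (10, 10)] -> pick v1 -> 11
v11: WRITE a=7  (a history now [(2, 7), (7, 12), (8, 13), (9, 14), (11, 7)])
v12: WRITE a=5  (a history now [(2, 7), (7, 12), (8, 13), (9, 14), (11, 7), (12, 5)])
v13: WRITE b=4  (b history now [(1, 11), (3, 6), (4, 5), (5, 6), (6, 5), (10, 10), (13, 4)])
READ a @v12: history=[(2, 7), (7, 12), (8, 13), (9, 14), (11, 7), (12, 5)] -> pick v12 -> 5
v14: WRITE a=11  (a history now [(2, 7), (7, 12), (8, 13), (9, 14), (11, 7), (12, 5), (14, 11)])
v15: WRITE b=9  (b history now [(1, 11), (3, 6), (4, 5), (5, 6), (6, 5), (10, 10), (13, 4), (15, 9)])
v16: WRITE b=12  (b history now [(1, 11), (3, 6), (4, 5), (5, 6), (6, 5), (10, 10), (13, 4), (15, 9), (16, 12)])
v17: WRITE a=8  (a history now [(2, 7), (7, 12), (8, 13), (9, 14), (11, 7), (12, 5), (14, 11), (17, 8)])
v18: WRITE b=13  (b history now [(1, 11), (3, 6), (4, 5), (5, 6), (6, 5), (10, 10), (13, 4), (15, 9), (16, 12), (18, 13)])
READ b @v12: history=[(1, 11), (3, 6), (4, 5), (5, 6), (6, 5), (10, 10), (13, 4), (15, 9), (16, 12), (18, 13)] -> pick v10 -> 10
v19: WRITE b=8  (b history now [(1, 11), (3, 6), (4, 5), (5, 6), (6, 5), (10, 10), (13, 4), (15, 9), (16, 12), (18, 13), (19, 8)])
v20: WRITE b=6  (b history now [(1, 11), (3, 6), (4, 5), (5, 6), (6, 5), (10, 10), (13, 4), (15, 9), (16, 12), (18, 13), (19, 8), (20, 6)])
v21: WRITE a=2  (a history now [(2, 7), (7, 12), (8, 13), (9, 14), (11, 7), (12, 5), (14, 11), (17, 8), (21, 2)])
v22: WRITE b=0  (b history now [(1, 11), (3, 6), (4, 5), (5, 6), (6, 5), (10, 10), (13, 4), (15, 9), (16, 12), (18, 13), (19, 8), (20, 6), (22, 0)])
READ a @v8: history=[(2, 7), (7, 12), (8, 13), (9, 14), (11, 7), (12, 5), (14, 11), (17, 8), (21, 2)] -> pick v8 -> 13
v23: WRITE b=11  (b history now [(1, 11), (3, 6), (4, 5), (5, 6), (6, 5), (10, 10), (13, 4), (15, 9), (16, 12), (18, 13), (19, 8), (20, 6), (22, 0), (23, 11)])
v24: WRITE b=9  (b history now [(1, 11), (3, 6), (4, 5), (5, 6), (6, 5), (10, 10), (13, 4), (15, 9), (16, 12), (18, 13), (19, 8), (20, 6), (22, 0), (23, 11), (24, 9)])
v25: WRITE a=14  (a history now [(2, 7), (7, 12), (8, 13), (9, 14), (11, 7), (12, 5), (14, 11), (17, 8), (21, 2), (25, 14)])
v26: WRITE b=13  (b history now [(1, 11), (3, 6), (4, 5), (5, 6), (6, 5), (10, 10), (13, 4), (15, 9), (16, 12), (18, 13), (19, 8), (20, 6), (22, 0), (23, 11), (24, 9), (26, 13)])
v27: WRITE b=7  (b history now [(1, 11), (3, 6), (4, 5), (5, 6), (6, 5), (10, 10), (13, 4), (15, 9), (16, 12), (18, 13), (19, 8), (20, 6), (22, 0), (23, 11), (24, 9), (26, 13), (27, 7)])

Answer: 11
6
5
11
5
10
13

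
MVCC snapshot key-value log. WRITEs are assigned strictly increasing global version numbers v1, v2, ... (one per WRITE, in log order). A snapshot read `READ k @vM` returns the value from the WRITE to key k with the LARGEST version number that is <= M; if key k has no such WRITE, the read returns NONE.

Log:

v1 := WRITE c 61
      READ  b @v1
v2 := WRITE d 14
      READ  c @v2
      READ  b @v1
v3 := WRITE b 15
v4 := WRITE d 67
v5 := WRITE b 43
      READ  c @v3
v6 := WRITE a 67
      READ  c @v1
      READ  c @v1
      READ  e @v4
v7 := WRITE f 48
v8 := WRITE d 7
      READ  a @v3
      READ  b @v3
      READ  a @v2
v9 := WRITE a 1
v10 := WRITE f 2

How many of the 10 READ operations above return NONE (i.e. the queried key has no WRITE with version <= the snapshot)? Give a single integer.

v1: WRITE c=61  (c history now [(1, 61)])
READ b @v1: history=[] -> no version <= 1 -> NONE
v2: WRITE d=14  (d history now [(2, 14)])
READ c @v2: history=[(1, 61)] -> pick v1 -> 61
READ b @v1: history=[] -> no version <= 1 -> NONE
v3: WRITE b=15  (b history now [(3, 15)])
v4: WRITE d=67  (d history now [(2, 14), (4, 67)])
v5: WRITE b=43  (b history now [(3, 15), (5, 43)])
READ c @v3: history=[(1, 61)] -> pick v1 -> 61
v6: WRITE a=67  (a history now [(6, 67)])
READ c @v1: history=[(1, 61)] -> pick v1 -> 61
READ c @v1: history=[(1, 61)] -> pick v1 -> 61
READ e @v4: history=[] -> no version <= 4 -> NONE
v7: WRITE f=48  (f history now [(7, 48)])
v8: WRITE d=7  (d history now [(2, 14), (4, 67), (8, 7)])
READ a @v3: history=[(6, 67)] -> no version <= 3 -> NONE
READ b @v3: history=[(3, 15), (5, 43)] -> pick v3 -> 15
READ a @v2: history=[(6, 67)] -> no version <= 2 -> NONE
v9: WRITE a=1  (a history now [(6, 67), (9, 1)])
v10: WRITE f=2  (f history now [(7, 48), (10, 2)])
Read results in order: ['NONE', '61', 'NONE', '61', '61', '61', 'NONE', 'NONE', '15', 'NONE']
NONE count = 5

Answer: 5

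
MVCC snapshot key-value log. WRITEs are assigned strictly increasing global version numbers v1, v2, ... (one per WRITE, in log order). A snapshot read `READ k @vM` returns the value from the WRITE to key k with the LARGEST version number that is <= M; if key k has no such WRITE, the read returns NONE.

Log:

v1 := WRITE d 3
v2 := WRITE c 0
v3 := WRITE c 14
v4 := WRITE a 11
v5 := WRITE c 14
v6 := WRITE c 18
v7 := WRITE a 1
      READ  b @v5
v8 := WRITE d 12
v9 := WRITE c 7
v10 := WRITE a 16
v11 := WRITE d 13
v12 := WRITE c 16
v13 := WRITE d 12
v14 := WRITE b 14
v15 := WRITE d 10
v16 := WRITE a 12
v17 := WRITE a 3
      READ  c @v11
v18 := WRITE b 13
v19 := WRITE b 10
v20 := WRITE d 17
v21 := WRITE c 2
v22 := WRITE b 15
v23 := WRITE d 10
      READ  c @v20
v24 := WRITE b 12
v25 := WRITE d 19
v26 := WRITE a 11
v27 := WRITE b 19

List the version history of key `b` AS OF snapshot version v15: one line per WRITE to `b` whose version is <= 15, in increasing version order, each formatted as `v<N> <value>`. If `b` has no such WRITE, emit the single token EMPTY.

Answer: v14 14

Derivation:
Scan writes for key=b with version <= 15:
  v1 WRITE d 3 -> skip
  v2 WRITE c 0 -> skip
  v3 WRITE c 14 -> skip
  v4 WRITE a 11 -> skip
  v5 WRITE c 14 -> skip
  v6 WRITE c 18 -> skip
  v7 WRITE a 1 -> skip
  v8 WRITE d 12 -> skip
  v9 WRITE c 7 -> skip
  v10 WRITE a 16 -> skip
  v11 WRITE d 13 -> skip
  v12 WRITE c 16 -> skip
  v13 WRITE d 12 -> skip
  v14 WRITE b 14 -> keep
  v15 WRITE d 10 -> skip
  v16 WRITE a 12 -> skip
  v17 WRITE a 3 -> skip
  v18 WRITE b 13 -> drop (> snap)
  v19 WRITE b 10 -> drop (> snap)
  v20 WRITE d 17 -> skip
  v21 WRITE c 2 -> skip
  v22 WRITE b 15 -> drop (> snap)
  v23 WRITE d 10 -> skip
  v24 WRITE b 12 -> drop (> snap)
  v25 WRITE d 19 -> skip
  v26 WRITE a 11 -> skip
  v27 WRITE b 19 -> drop (> snap)
Collected: [(14, 14)]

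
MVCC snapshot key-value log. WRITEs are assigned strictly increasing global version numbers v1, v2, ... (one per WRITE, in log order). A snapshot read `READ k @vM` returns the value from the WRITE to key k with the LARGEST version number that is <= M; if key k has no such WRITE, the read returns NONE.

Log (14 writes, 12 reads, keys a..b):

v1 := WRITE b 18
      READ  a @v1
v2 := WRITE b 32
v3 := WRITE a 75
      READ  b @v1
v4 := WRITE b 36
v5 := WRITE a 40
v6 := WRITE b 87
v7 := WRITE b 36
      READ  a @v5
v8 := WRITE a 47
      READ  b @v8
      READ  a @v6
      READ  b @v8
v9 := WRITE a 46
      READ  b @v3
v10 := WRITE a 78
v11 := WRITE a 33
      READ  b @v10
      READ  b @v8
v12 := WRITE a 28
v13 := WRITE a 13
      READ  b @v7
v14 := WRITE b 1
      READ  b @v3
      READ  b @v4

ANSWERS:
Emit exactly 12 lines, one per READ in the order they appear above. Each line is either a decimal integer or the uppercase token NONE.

Answer: NONE
18
40
36
40
36
32
36
36
36
32
36

Derivation:
v1: WRITE b=18  (b history now [(1, 18)])
READ a @v1: history=[] -> no version <= 1 -> NONE
v2: WRITE b=32  (b history now [(1, 18), (2, 32)])
v3: WRITE a=75  (a history now [(3, 75)])
READ b @v1: history=[(1, 18), (2, 32)] -> pick v1 -> 18
v4: WRITE b=36  (b history now [(1, 18), (2, 32), (4, 36)])
v5: WRITE a=40  (a history now [(3, 75), (5, 40)])
v6: WRITE b=87  (b history now [(1, 18), (2, 32), (4, 36), (6, 87)])
v7: WRITE b=36  (b history now [(1, 18), (2, 32), (4, 36), (6, 87), (7, 36)])
READ a @v5: history=[(3, 75), (5, 40)] -> pick v5 -> 40
v8: WRITE a=47  (a history now [(3, 75), (5, 40), (8, 47)])
READ b @v8: history=[(1, 18), (2, 32), (4, 36), (6, 87), (7, 36)] -> pick v7 -> 36
READ a @v6: history=[(3, 75), (5, 40), (8, 47)] -> pick v5 -> 40
READ b @v8: history=[(1, 18), (2, 32), (4, 36), (6, 87), (7, 36)] -> pick v7 -> 36
v9: WRITE a=46  (a history now [(3, 75), (5, 40), (8, 47), (9, 46)])
READ b @v3: history=[(1, 18), (2, 32), (4, 36), (6, 87), (7, 36)] -> pick v2 -> 32
v10: WRITE a=78  (a history now [(3, 75), (5, 40), (8, 47), (9, 46), (10, 78)])
v11: WRITE a=33  (a history now [(3, 75), (5, 40), (8, 47), (9, 46), (10, 78), (11, 33)])
READ b @v10: history=[(1, 18), (2, 32), (4, 36), (6, 87), (7, 36)] -> pick v7 -> 36
READ b @v8: history=[(1, 18), (2, 32), (4, 36), (6, 87), (7, 36)] -> pick v7 -> 36
v12: WRITE a=28  (a history now [(3, 75), (5, 40), (8, 47), (9, 46), (10, 78), (11, 33), (12, 28)])
v13: WRITE a=13  (a history now [(3, 75), (5, 40), (8, 47), (9, 46), (10, 78), (11, 33), (12, 28), (13, 13)])
READ b @v7: history=[(1, 18), (2, 32), (4, 36), (6, 87), (7, 36)] -> pick v7 -> 36
v14: WRITE b=1  (b history now [(1, 18), (2, 32), (4, 36), (6, 87), (7, 36), (14, 1)])
READ b @v3: history=[(1, 18), (2, 32), (4, 36), (6, 87), (7, 36), (14, 1)] -> pick v2 -> 32
READ b @v4: history=[(1, 18), (2, 32), (4, 36), (6, 87), (7, 36), (14, 1)] -> pick v4 -> 36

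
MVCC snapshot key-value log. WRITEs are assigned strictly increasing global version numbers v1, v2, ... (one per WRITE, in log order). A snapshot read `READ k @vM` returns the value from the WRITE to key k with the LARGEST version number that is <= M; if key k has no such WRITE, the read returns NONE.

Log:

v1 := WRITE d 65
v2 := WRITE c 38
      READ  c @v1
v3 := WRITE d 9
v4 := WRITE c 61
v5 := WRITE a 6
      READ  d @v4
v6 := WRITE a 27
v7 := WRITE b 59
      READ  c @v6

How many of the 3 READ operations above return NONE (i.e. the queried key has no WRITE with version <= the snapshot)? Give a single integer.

Answer: 1

Derivation:
v1: WRITE d=65  (d history now [(1, 65)])
v2: WRITE c=38  (c history now [(2, 38)])
READ c @v1: history=[(2, 38)] -> no version <= 1 -> NONE
v3: WRITE d=9  (d history now [(1, 65), (3, 9)])
v4: WRITE c=61  (c history now [(2, 38), (4, 61)])
v5: WRITE a=6  (a history now [(5, 6)])
READ d @v4: history=[(1, 65), (3, 9)] -> pick v3 -> 9
v6: WRITE a=27  (a history now [(5, 6), (6, 27)])
v7: WRITE b=59  (b history now [(7, 59)])
READ c @v6: history=[(2, 38), (4, 61)] -> pick v4 -> 61
Read results in order: ['NONE', '9', '61']
NONE count = 1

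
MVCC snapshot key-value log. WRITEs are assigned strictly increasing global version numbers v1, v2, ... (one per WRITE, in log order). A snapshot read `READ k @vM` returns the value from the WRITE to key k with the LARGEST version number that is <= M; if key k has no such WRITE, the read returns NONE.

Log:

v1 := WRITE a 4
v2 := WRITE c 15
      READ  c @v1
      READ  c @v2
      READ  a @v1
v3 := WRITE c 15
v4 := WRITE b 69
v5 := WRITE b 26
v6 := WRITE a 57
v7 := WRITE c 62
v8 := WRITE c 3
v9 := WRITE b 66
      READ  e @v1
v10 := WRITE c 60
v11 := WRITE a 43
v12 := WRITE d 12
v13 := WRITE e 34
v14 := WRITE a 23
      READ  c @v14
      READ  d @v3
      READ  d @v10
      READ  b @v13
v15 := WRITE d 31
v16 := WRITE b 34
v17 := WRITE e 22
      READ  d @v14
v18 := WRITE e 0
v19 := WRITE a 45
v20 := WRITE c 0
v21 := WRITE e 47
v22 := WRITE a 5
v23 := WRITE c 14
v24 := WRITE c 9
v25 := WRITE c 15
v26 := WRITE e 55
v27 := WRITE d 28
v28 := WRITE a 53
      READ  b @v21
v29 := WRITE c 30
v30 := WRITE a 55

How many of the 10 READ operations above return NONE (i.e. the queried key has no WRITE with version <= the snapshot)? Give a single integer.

Answer: 4

Derivation:
v1: WRITE a=4  (a history now [(1, 4)])
v2: WRITE c=15  (c history now [(2, 15)])
READ c @v1: history=[(2, 15)] -> no version <= 1 -> NONE
READ c @v2: history=[(2, 15)] -> pick v2 -> 15
READ a @v1: history=[(1, 4)] -> pick v1 -> 4
v3: WRITE c=15  (c history now [(2, 15), (3, 15)])
v4: WRITE b=69  (b history now [(4, 69)])
v5: WRITE b=26  (b history now [(4, 69), (5, 26)])
v6: WRITE a=57  (a history now [(1, 4), (6, 57)])
v7: WRITE c=62  (c history now [(2, 15), (3, 15), (7, 62)])
v8: WRITE c=3  (c history now [(2, 15), (3, 15), (7, 62), (8, 3)])
v9: WRITE b=66  (b history now [(4, 69), (5, 26), (9, 66)])
READ e @v1: history=[] -> no version <= 1 -> NONE
v10: WRITE c=60  (c history now [(2, 15), (3, 15), (7, 62), (8, 3), (10, 60)])
v11: WRITE a=43  (a history now [(1, 4), (6, 57), (11, 43)])
v12: WRITE d=12  (d history now [(12, 12)])
v13: WRITE e=34  (e history now [(13, 34)])
v14: WRITE a=23  (a history now [(1, 4), (6, 57), (11, 43), (14, 23)])
READ c @v14: history=[(2, 15), (3, 15), (7, 62), (8, 3), (10, 60)] -> pick v10 -> 60
READ d @v3: history=[(12, 12)] -> no version <= 3 -> NONE
READ d @v10: history=[(12, 12)] -> no version <= 10 -> NONE
READ b @v13: history=[(4, 69), (5, 26), (9, 66)] -> pick v9 -> 66
v15: WRITE d=31  (d history now [(12, 12), (15, 31)])
v16: WRITE b=34  (b history now [(4, 69), (5, 26), (9, 66), (16, 34)])
v17: WRITE e=22  (e history now [(13, 34), (17, 22)])
READ d @v14: history=[(12, 12), (15, 31)] -> pick v12 -> 12
v18: WRITE e=0  (e history now [(13, 34), (17, 22), (18, 0)])
v19: WRITE a=45  (a history now [(1, 4), (6, 57), (11, 43), (14, 23), (19, 45)])
v20: WRITE c=0  (c history now [(2, 15), (3, 15), (7, 62), (8, 3), (10, 60), (20, 0)])
v21: WRITE e=47  (e history now [(13, 34), (17, 22), (18, 0), (21, 47)])
v22: WRITE a=5  (a history now [(1, 4), (6, 57), (11, 43), (14, 23), (19, 45), (22, 5)])
v23: WRITE c=14  (c history now [(2, 15), (3, 15), (7, 62), (8, 3), (10, 60), (20, 0), (23, 14)])
v24: WRITE c=9  (c history now [(2, 15), (3, 15), (7, 62), (8, 3), (10, 60), (20, 0), (23, 14), (24, 9)])
v25: WRITE c=15  (c history now [(2, 15), (3, 15), (7, 62), (8, 3), (10, 60), (20, 0), (23, 14), (24, 9), (25, 15)])
v26: WRITE e=55  (e history now [(13, 34), (17, 22), (18, 0), (21, 47), (26, 55)])
v27: WRITE d=28  (d history now [(12, 12), (15, 31), (27, 28)])
v28: WRITE a=53  (a history now [(1, 4), (6, 57), (11, 43), (14, 23), (19, 45), (22, 5), (28, 53)])
READ b @v21: history=[(4, 69), (5, 26), (9, 66), (16, 34)] -> pick v16 -> 34
v29: WRITE c=30  (c history now [(2, 15), (3, 15), (7, 62), (8, 3), (10, 60), (20, 0), (23, 14), (24, 9), (25, 15), (29, 30)])
v30: WRITE a=55  (a history now [(1, 4), (6, 57), (11, 43), (14, 23), (19, 45), (22, 5), (28, 53), (30, 55)])
Read results in order: ['NONE', '15', '4', 'NONE', '60', 'NONE', 'NONE', '66', '12', '34']
NONE count = 4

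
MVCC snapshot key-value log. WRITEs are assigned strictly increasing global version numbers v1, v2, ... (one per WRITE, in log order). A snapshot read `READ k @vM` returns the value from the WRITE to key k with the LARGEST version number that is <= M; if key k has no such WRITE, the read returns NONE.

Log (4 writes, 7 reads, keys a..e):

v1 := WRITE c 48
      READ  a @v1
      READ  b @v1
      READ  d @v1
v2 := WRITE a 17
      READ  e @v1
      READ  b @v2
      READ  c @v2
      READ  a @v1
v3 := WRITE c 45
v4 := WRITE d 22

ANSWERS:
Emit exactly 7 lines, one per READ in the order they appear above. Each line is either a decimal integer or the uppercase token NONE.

Answer: NONE
NONE
NONE
NONE
NONE
48
NONE

Derivation:
v1: WRITE c=48  (c history now [(1, 48)])
READ a @v1: history=[] -> no version <= 1 -> NONE
READ b @v1: history=[] -> no version <= 1 -> NONE
READ d @v1: history=[] -> no version <= 1 -> NONE
v2: WRITE a=17  (a history now [(2, 17)])
READ e @v1: history=[] -> no version <= 1 -> NONE
READ b @v2: history=[] -> no version <= 2 -> NONE
READ c @v2: history=[(1, 48)] -> pick v1 -> 48
READ a @v1: history=[(2, 17)] -> no version <= 1 -> NONE
v3: WRITE c=45  (c history now [(1, 48), (3, 45)])
v4: WRITE d=22  (d history now [(4, 22)])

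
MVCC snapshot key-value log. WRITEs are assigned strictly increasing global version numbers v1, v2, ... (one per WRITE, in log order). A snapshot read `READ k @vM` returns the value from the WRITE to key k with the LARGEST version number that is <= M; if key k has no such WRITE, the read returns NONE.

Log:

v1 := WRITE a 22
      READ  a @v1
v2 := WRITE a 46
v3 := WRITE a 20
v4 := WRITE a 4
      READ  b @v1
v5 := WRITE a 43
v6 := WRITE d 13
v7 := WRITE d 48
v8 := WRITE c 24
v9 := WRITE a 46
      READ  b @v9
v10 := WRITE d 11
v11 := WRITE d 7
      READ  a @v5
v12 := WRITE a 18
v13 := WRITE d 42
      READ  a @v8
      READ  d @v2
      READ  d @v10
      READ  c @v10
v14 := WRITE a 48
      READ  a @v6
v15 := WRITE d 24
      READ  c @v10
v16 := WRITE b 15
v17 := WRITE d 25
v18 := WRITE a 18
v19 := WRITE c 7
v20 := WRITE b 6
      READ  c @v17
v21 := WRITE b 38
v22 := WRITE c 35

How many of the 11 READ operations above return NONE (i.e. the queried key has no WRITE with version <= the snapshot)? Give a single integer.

Answer: 3

Derivation:
v1: WRITE a=22  (a history now [(1, 22)])
READ a @v1: history=[(1, 22)] -> pick v1 -> 22
v2: WRITE a=46  (a history now [(1, 22), (2, 46)])
v3: WRITE a=20  (a history now [(1, 22), (2, 46), (3, 20)])
v4: WRITE a=4  (a history now [(1, 22), (2, 46), (3, 20), (4, 4)])
READ b @v1: history=[] -> no version <= 1 -> NONE
v5: WRITE a=43  (a history now [(1, 22), (2, 46), (3, 20), (4, 4), (5, 43)])
v6: WRITE d=13  (d history now [(6, 13)])
v7: WRITE d=48  (d history now [(6, 13), (7, 48)])
v8: WRITE c=24  (c history now [(8, 24)])
v9: WRITE a=46  (a history now [(1, 22), (2, 46), (3, 20), (4, 4), (5, 43), (9, 46)])
READ b @v9: history=[] -> no version <= 9 -> NONE
v10: WRITE d=11  (d history now [(6, 13), (7, 48), (10, 11)])
v11: WRITE d=7  (d history now [(6, 13), (7, 48), (10, 11), (11, 7)])
READ a @v5: history=[(1, 22), (2, 46), (3, 20), (4, 4), (5, 43), (9, 46)] -> pick v5 -> 43
v12: WRITE a=18  (a history now [(1, 22), (2, 46), (3, 20), (4, 4), (5, 43), (9, 46), (12, 18)])
v13: WRITE d=42  (d history now [(6, 13), (7, 48), (10, 11), (11, 7), (13, 42)])
READ a @v8: history=[(1, 22), (2, 46), (3, 20), (4, 4), (5, 43), (9, 46), (12, 18)] -> pick v5 -> 43
READ d @v2: history=[(6, 13), (7, 48), (10, 11), (11, 7), (13, 42)] -> no version <= 2 -> NONE
READ d @v10: history=[(6, 13), (7, 48), (10, 11), (11, 7), (13, 42)] -> pick v10 -> 11
READ c @v10: history=[(8, 24)] -> pick v8 -> 24
v14: WRITE a=48  (a history now [(1, 22), (2, 46), (3, 20), (4, 4), (5, 43), (9, 46), (12, 18), (14, 48)])
READ a @v6: history=[(1, 22), (2, 46), (3, 20), (4, 4), (5, 43), (9, 46), (12, 18), (14, 48)] -> pick v5 -> 43
v15: WRITE d=24  (d history now [(6, 13), (7, 48), (10, 11), (11, 7), (13, 42), (15, 24)])
READ c @v10: history=[(8, 24)] -> pick v8 -> 24
v16: WRITE b=15  (b history now [(16, 15)])
v17: WRITE d=25  (d history now [(6, 13), (7, 48), (10, 11), (11, 7), (13, 42), (15, 24), (17, 25)])
v18: WRITE a=18  (a history now [(1, 22), (2, 46), (3, 20), (4, 4), (5, 43), (9, 46), (12, 18), (14, 48), (18, 18)])
v19: WRITE c=7  (c history now [(8, 24), (19, 7)])
v20: WRITE b=6  (b history now [(16, 15), (20, 6)])
READ c @v17: history=[(8, 24), (19, 7)] -> pick v8 -> 24
v21: WRITE b=38  (b history now [(16, 15), (20, 6), (21, 38)])
v22: WRITE c=35  (c history now [(8, 24), (19, 7), (22, 35)])
Read results in order: ['22', 'NONE', 'NONE', '43', '43', 'NONE', '11', '24', '43', '24', '24']
NONE count = 3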